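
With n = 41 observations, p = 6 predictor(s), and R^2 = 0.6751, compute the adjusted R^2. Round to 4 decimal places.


Plug in: Adj R^2 = 1 - (1 - 0.6751) * 40/34.
= 1 - 0.3249 * 40/34
= 1 - 12.9960 / 34
= 1 - 0.3822 = 0.6178.

0.6178


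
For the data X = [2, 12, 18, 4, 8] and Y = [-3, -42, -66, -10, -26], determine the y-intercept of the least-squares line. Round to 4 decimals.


Compute b1 = -3.9587 from the OLS formula.
With xbar = 8.8000 and ybar = -29.4000, the intercept is:
b0 = -29.4000 - -3.9587 * 8.8000 = 5.4369.

5.4369


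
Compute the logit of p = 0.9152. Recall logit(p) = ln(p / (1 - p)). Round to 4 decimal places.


Compute the odds: 0.9152/0.0848 = 10.7925.
Take the natural log: ln(10.7925) = 2.3788.

2.3788


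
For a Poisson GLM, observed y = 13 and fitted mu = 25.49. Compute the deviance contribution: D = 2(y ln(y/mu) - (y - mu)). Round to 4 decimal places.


First: ln(13/25.49) = -0.673337.
Then: 13 * -0.673337 = -8.753381.
y - mu = 13 - 25.49 = -12.49.
D = 2(-8.753381 - -12.49) = 7.473238, which rounds to 7.4732.

7.4732


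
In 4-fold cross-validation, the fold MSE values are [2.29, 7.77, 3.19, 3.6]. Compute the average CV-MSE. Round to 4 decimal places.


Total MSE across folds = 16.8500.
CV-MSE = 16.8500/4 = 4.2125.

4.2125


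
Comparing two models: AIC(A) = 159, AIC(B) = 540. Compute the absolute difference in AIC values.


Compute |159 - 540| = 381.
Model A has the smaller AIC.

381


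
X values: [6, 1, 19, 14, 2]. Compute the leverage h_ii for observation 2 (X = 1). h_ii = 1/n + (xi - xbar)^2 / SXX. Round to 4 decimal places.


Compute xbar = 8.4000 with n = 5 observations.
SXX = 245.2000.
Leverage = 1/5 + (1 - 8.4000)^2/245.2000 = 0.4233.

0.4233


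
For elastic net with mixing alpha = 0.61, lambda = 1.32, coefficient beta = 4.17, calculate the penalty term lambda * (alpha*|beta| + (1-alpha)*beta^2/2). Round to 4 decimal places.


alpha * |beta| = 0.61 * 4.17 = 2.5437.
(1-alpha) * beta^2/2 = 0.39 * 17.3889/2 = 3.3908.
Total = 1.32 * (2.5437 + 3.3908) = 7.8336.

7.8336


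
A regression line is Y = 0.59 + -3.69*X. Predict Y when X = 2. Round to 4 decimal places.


Plug X = 2 into Y = 0.59 + -3.69*X:
Y = 0.59 + -7.3800 = -6.7900.

-6.7900


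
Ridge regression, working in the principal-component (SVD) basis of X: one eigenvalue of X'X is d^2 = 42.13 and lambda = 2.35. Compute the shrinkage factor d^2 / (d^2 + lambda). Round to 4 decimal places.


d^2 + lambda = 42.13 + 2.35 = 44.4800.
Shrinkage factor = 42.13/44.4800 = 0.9472.

0.9472


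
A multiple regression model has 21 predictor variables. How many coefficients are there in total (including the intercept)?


Each predictor gets one coefficient, plus one intercept.
Total parameters = 21 + 1 = 22.

22


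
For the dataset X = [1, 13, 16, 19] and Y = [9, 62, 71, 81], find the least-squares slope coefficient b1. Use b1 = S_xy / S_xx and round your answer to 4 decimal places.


First compute the means: xbar = 12.2500, ybar = 55.7500.
Then S_xx = sum((xi - xbar)^2) = 186.7500.
S_xy = sum((xi - xbar)(yi - ybar)) = 758.2500.
b1 = S_xy / S_xx = 758.2500 / 186.7500 = 4.0602.

4.0602


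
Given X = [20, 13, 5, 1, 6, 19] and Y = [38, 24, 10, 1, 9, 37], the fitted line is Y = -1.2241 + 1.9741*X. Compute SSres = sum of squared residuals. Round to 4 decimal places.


Predicted values from Y = -1.2241 + 1.9741*X.
Residuals: [-0.2579, -0.4392, 1.3536, 0.2500, -1.6205, 0.7162].
SSres = 5.2931.

5.2931


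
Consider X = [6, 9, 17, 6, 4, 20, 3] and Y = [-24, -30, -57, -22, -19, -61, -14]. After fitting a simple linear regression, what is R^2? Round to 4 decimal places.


Fit the OLS line: b0 = -6.1627, b1 = -2.8286.
SSres = 17.9783.
SStot = 2125.7143.
R^2 = 1 - 17.9783/2125.7143 = 0.9915.

0.9915


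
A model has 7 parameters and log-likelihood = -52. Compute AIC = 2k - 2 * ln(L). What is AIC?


AIC = 2k - 2*loglik = 2(7) - 2(-52).
= 14 + 104 = 118.

118


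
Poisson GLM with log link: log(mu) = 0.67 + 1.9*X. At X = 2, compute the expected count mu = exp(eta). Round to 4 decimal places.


Linear predictor: eta = 0.67 + (1.9)(2) = 4.4700.
Expected count: mu = exp(4.4700) = 87.3567.

87.3567


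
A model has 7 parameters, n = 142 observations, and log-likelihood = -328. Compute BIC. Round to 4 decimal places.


Compute k*ln(n) = 7*ln(142) = 7*4.955827 = 34.690789.
Then -2*loglik = 656.
BIC = 34.690789 + 656 = 690.690789, which rounds to 690.6908.

690.6908


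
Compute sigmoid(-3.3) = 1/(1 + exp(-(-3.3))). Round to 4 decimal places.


First, exp(3.3000) = 27.1126.
Then sigma(z) = 1/(1 + 27.1126) = 0.0356.

0.0356


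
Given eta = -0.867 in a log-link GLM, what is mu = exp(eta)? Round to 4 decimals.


Apply the inverse link:
mu = e^-0.867 = 0.4202.

0.4202


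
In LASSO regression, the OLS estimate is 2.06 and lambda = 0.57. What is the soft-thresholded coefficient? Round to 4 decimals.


Check: |2.06| = 2.06 vs lambda = 0.57.
Since |beta| > lambda, coefficient = sign(beta)*(|beta| - lambda) = 1.4900.
Soft-thresholded coefficient = 1.4900.

1.4900


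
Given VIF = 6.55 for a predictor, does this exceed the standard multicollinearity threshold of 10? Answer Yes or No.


Compare VIF = 6.55 to the threshold of 10.
6.55 < 10, so the answer is No.

No


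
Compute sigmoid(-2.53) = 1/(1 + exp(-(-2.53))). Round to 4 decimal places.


First, exp(2.5300) = 12.5535.
Then sigma(z) = 1/(1 + 12.5535) = 0.0738.

0.0738


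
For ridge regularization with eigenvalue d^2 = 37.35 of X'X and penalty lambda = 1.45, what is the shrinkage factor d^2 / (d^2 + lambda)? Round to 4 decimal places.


Denominator = d^2 + lambda = 37.35 + 1.45 = 38.8000.
Shrinkage = 37.35 / 38.8000 = 0.9626.

0.9626


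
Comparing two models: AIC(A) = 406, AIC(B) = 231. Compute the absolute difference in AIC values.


Absolute difference = |406 - 231| = 175.
The model with lower AIC (B) is preferred.

175


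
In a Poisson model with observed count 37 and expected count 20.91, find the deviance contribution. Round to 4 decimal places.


Compute y*ln(y/mu) = 37*ln(37/20.91) = 37*0.570690 = 21.115530.
y - mu = 16.09.
D = 2*(21.115530 - (16.09)) = 10.051060, which rounds to 10.0511.

10.0511


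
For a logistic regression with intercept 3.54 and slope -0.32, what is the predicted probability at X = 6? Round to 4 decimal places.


Compute z = 3.54 + (-0.32)(6) = 1.6200.
exp(-z) = 0.1979.
P = 1/(1 + 0.1979) = 0.8348.

0.8348


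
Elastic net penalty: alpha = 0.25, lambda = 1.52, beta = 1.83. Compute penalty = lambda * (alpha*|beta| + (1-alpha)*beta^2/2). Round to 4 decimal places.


alpha * |beta| = 0.25 * 1.83 = 0.4575.
(1-alpha) * beta^2/2 = 0.75 * 3.3489/2 = 1.2558.
Total = 1.52 * (0.4575 + 1.2558) = 2.6043.

2.6043


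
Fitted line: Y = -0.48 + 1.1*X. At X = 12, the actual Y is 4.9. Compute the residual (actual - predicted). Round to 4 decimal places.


Compute yhat = -0.48 + (1.1)(12) = 12.7200.
Residual = actual - predicted = 4.9 - 12.7200 = -7.8200.

-7.8200


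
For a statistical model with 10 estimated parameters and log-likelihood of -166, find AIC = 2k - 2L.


Compute:
2k = 2*10 = 20.
-2*loglik = -2*(-166) = 332.
AIC = 20 + 332 = 352.

352


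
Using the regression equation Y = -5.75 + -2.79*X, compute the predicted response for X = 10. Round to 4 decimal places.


Substitute X = 10 into the equation:
Y = -5.75 + -2.79 * 10 = -5.75 + -27.9000 = -33.6500.

-33.6500


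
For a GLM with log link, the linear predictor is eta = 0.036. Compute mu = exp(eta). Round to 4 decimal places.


mu = exp(eta) = exp(0.036).
= 1.0367.

1.0367


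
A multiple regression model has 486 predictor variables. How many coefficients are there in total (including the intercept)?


Including the intercept, the model has 486 predictor coefficients + 1 intercept.
Total = 487.

487


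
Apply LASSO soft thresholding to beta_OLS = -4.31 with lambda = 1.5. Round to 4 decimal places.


Absolute value: |-4.31| = 4.31.
Compare to lambda = 1.5.
Since |beta| > lambda, coefficient = sign(beta)*(|beta| - lambda) = -2.8100.

-2.8100


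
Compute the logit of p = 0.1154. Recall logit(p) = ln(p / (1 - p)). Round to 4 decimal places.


The odds are p/(1-p) = 0.1154 / 0.8846 = 0.1305.
logit(p) = ln(0.1305) = -2.0367.

-2.0367


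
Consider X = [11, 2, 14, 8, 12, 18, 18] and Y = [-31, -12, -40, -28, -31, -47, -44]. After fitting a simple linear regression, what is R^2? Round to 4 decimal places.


The fitted line is Y = -8.9215 + -2.0548*X.
SSres = 25.1348, SStot = 839.4286.
R^2 = 1 - SSres/SStot = 0.9701.

0.9701


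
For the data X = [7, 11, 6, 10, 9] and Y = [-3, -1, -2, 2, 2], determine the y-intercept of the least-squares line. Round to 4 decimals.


The slope is b1 = 0.6512.
Sample means are xbar = 8.6000 and ybar = -0.4000.
Intercept: b0 = -0.4000 - (0.6512)(8.6000) = -6.0000.

-6.0000


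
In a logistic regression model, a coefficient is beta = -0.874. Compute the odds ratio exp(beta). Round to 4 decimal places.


Odds ratio = exp(beta) = exp(-0.874).
= 0.4173.

0.4173


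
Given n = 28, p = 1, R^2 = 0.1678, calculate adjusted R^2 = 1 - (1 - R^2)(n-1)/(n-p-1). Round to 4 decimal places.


Plug in: Adj R^2 = 1 - (1 - 0.1678) * 27/26.
= 1 - 0.8322 * 27/26
= 1 - 22.4694 / 26
= 1 - 0.8642 = 0.1358.

0.1358


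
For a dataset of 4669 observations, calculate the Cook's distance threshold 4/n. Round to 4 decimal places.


Using the rule of thumb:
Threshold = 4 / 4669 = 0.0009.

0.0009


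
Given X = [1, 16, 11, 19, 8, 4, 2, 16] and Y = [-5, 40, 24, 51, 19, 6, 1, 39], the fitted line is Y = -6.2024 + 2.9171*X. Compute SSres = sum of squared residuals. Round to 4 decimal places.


Predicted values from Y = -6.2024 + 2.9171*X.
Residuals: [-1.7147, -0.4712, -1.8857, 1.7775, 1.8656, 0.5340, 1.3682, -1.4712].
SSres = 17.6796.

17.6796


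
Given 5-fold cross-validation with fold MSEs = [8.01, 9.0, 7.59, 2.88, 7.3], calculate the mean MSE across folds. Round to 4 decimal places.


Total MSE across folds = 34.7800.
CV-MSE = 34.7800/5 = 6.9560.

6.9560


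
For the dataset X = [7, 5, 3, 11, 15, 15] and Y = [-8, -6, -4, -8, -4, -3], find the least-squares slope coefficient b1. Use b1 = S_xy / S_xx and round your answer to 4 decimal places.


Calculate xbar = 9.3333, ybar = -5.5000.
S_xx = 131.3333, S_xy = 17.0000.
Using b1 = S_xy / S_xx = 17.0000 / 131.3333, we get b1 = 0.1294.

0.1294


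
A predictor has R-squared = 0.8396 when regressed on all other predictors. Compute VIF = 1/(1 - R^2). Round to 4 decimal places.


VIF = 1 / (1 - 0.8396).
= 1 / 0.1604 = 6.2344.

6.2344


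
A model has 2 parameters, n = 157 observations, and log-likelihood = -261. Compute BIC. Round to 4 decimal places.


k * ln(n) = 2 * ln(157) = 2 * 5.056246 = 10.112492.
-2 * loglik = -2 * (-261) = 522.
BIC = 10.112492 + 522 = 532.112492, which rounds to 532.1125.

532.1125


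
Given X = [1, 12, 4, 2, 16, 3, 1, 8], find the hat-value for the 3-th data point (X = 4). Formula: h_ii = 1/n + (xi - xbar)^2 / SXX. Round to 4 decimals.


n = 8, xbar = 5.8750.
SXX = sum((xi - xbar)^2) = 218.8750.
h = 1/8 + (4 - 5.8750)^2 / 218.8750 = 0.1411.

0.1411


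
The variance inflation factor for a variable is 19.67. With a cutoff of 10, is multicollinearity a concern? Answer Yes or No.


The threshold is 10.
VIF = 19.67 is >= 10.
Multicollinearity indication: Yes.

Yes


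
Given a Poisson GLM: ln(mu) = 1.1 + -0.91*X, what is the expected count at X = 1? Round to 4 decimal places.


eta = 1.1 + -0.91 * 1 = 0.1900.
mu = exp(0.1900) = 1.2092.

1.2092


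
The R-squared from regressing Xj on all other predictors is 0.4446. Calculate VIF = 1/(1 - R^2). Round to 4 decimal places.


Denominator: 1 - 0.4446 = 0.5554.
VIF = 1 / 0.5554 = 1.8005.

1.8005


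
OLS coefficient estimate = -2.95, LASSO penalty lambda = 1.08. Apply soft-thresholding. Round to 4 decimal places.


Absolute value: |-2.95| = 2.95.
Compare to lambda = 1.08.
Since |beta| > lambda, coefficient = sign(beta)*(|beta| - lambda) = -1.8700.

-1.8700


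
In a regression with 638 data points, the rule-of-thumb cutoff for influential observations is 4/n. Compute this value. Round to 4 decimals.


The threshold is 4/n.
4/638 = 0.0063.

0.0063


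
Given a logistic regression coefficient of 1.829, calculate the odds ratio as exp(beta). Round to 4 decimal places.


The odds ratio is computed as:
OR = e^(1.829) = 6.2277.

6.2277


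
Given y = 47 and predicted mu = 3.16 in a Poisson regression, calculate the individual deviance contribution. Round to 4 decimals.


Compute y*ln(y/mu) = 47*ln(47/3.16) = 47*2.699576 = 126.880072.
y - mu = 43.84.
D = 2*(126.880072 - (43.84)) = 166.080144, which rounds to 166.0801.

166.0801


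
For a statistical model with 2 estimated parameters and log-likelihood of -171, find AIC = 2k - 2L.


AIC = 2*2 - 2*(-171).
= 4 + 342 = 346.

346


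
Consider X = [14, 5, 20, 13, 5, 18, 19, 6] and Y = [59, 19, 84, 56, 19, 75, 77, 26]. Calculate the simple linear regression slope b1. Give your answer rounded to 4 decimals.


The sample means are xbar = 12.5000 and ybar = 51.8750.
Compute S_xx = 286.0000 and S_xy = 1205.5000.
Slope b1 = S_xy / S_xx = 1205.5000 / 286.0000 = 4.2150.

4.2150


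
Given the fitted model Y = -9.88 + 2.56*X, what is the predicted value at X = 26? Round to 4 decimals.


Plug X = 26 into Y = -9.88 + 2.56*X:
Y = -9.88 + 66.5600 = 56.6800.

56.6800


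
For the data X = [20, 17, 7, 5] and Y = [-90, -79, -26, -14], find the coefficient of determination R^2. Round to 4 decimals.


Fit the OLS line: b0 = 10.5806, b1 = -5.1290.
SSres = 11.2903.
SStot = 4292.7500.
R^2 = 1 - 11.2903/4292.7500 = 0.9974.

0.9974


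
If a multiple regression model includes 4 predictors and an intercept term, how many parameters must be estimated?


Including the intercept, the model has 4 predictor coefficients + 1 intercept.
Total = 5.

5


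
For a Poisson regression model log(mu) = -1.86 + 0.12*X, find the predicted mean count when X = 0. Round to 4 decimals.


Compute eta = -1.86 + 0.12 * 0 = -1.8600.
Apply inverse link: mu = e^-1.8600 = 0.1557.

0.1557


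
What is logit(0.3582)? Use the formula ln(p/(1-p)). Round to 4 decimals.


Compute the odds: 0.3582/0.6418 = 0.5581.
Take the natural log: ln(0.5581) = -0.5832.

-0.5832


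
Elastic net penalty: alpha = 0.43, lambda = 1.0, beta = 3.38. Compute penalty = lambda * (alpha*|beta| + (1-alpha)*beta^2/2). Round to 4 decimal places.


alpha * |beta| = 0.43 * 3.38 = 1.4534.
(1-alpha) * beta^2/2 = 0.57 * 11.4244/2 = 3.2560.
Total = 1.0 * (1.4534 + 3.2560) = 4.7094.

4.7094


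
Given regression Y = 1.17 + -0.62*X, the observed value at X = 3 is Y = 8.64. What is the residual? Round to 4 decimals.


Fitted value at X = 3 is yhat = 1.17 + -0.62*3 = -0.6900.
Residual = 8.64 - -0.6900 = 9.3300.

9.3300


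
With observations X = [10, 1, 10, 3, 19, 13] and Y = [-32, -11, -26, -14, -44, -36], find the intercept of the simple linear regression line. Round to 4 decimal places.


First find the slope: b1 = -1.9126.
Means: xbar = 9.3333, ybar = -27.1667.
b0 = ybar - b1 * xbar = -27.1667 - -1.9126 * 9.3333 = -9.3160.

-9.3160


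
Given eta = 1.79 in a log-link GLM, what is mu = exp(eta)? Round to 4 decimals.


Apply the inverse link:
mu = e^1.79 = 5.9895.

5.9895


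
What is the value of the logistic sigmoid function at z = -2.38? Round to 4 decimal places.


Compute exp(2.3800) = 10.8049.
Sigmoid = 1 / (1 + 10.8049) = 1 / 11.8049 = 0.0847.

0.0847


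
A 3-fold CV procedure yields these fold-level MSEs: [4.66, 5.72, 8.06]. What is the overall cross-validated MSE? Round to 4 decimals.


Total MSE across folds = 18.4400.
CV-MSE = 18.4400/3 = 6.1467.

6.1467


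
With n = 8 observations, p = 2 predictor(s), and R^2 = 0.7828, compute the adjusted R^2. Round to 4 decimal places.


Plug in: Adj R^2 = 1 - (1 - 0.7828) * 7/5.
= 1 - 0.2172 * 7/5
= 1 - 1.5204 / 5
= 1 - 0.3041 = 0.6959.

0.6959


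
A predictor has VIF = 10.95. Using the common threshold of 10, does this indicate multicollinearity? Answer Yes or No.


Compare VIF = 10.95 to the threshold of 10.
10.95 >= 10, so the answer is Yes.

Yes


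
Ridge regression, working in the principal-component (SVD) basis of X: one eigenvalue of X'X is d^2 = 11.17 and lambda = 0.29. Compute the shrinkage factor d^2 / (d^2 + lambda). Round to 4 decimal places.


Denominator = d^2 + lambda = 11.17 + 0.29 = 11.4600.
Shrinkage = 11.17 / 11.4600 = 0.9747.

0.9747


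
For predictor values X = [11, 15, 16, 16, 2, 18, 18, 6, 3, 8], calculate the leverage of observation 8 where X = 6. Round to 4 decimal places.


Mean of X: xbar = 11.3000.
SXX = 342.1000.
For X = 6: h = 1/10 + (6 - 11.3000)^2/342.1000 = 0.1821.

0.1821


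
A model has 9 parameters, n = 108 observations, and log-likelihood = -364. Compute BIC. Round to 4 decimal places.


k * ln(n) = 9 * ln(108) = 9 * 4.682131 = 42.139179.
-2 * loglik = -2 * (-364) = 728.
BIC = 42.139179 + 728 = 770.139179, which rounds to 770.1392.

770.1392


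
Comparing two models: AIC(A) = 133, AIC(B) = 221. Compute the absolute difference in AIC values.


Compute |133 - 221| = 88.
Model A has the smaller AIC.

88


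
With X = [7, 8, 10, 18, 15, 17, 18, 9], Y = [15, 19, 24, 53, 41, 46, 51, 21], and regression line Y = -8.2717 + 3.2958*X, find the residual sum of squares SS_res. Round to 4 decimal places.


For each point, residual = actual - predicted.
Residuals: [0.2011, 0.9053, -0.6863, 1.9473, -0.1653, -1.7569, -0.0527, -0.3905].
Sum of squared residuals = 8.3923.

8.3923


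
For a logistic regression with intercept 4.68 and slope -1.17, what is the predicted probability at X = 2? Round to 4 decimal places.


z = 4.68 + -1.17 * 2 = 2.3400.
Sigmoid: P = 1 / (1 + exp(-2.3400)) = 0.9121.

0.9121


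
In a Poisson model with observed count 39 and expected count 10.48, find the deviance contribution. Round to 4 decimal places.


y/mu = 39/10.48 = 3.721374 (approx.), and ln(39/10.48) = 1.314093.
y * ln(y/mu) = 39 * 1.314093 = 51.249627.
y - mu = 28.52.
D = 2 * (51.249627 - 28.52) = 45.459254, which rounds to 45.4593.

45.4593


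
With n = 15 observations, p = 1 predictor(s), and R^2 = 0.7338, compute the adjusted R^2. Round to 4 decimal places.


Plug in: Adj R^2 = 1 - (1 - 0.7338) * 14/13.
= 1 - 0.2662 * 14/13
= 1 - 3.7268 / 13
= 1 - 0.2867 = 0.7133.

0.7133


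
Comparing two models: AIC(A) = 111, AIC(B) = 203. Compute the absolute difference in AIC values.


Compute |111 - 203| = 92.
Model A has the smaller AIC.

92


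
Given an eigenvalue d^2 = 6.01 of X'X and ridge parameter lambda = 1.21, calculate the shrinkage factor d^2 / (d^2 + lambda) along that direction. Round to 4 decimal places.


Compute the denominator: 6.01 + 1.21 = 7.2200.
Shrinkage factor = 6.01 / 7.2200 = 0.8324.

0.8324


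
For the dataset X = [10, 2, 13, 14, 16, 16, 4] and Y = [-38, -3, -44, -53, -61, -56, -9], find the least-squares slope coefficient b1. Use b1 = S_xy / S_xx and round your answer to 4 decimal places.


Calculate xbar = 10.7143, ybar = -37.7143.
S_xx = 193.4286, S_xy = -779.4286.
Using b1 = S_xy / S_xx = -779.4286 / 193.4286, we get b1 = -4.0295.

-4.0295


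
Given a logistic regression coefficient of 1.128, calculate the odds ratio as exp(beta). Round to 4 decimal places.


The odds ratio is computed as:
OR = e^(1.128) = 3.0895.

3.0895


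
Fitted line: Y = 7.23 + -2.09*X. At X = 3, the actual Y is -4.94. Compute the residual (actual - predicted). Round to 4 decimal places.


Compute yhat = 7.23 + (-2.09)(3) = 0.9600.
Residual = actual - predicted = -4.94 - 0.9600 = -5.9000.

-5.9000


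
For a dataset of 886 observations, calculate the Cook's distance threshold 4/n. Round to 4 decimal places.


Cook's distance cutoff = 4/n = 4/886.
= 0.0045.

0.0045


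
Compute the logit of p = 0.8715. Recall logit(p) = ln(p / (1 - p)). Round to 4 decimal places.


1 - p = 0.1285.
p/(1-p) = 6.7821.
logit = ln(6.7821) = 1.9143.

1.9143


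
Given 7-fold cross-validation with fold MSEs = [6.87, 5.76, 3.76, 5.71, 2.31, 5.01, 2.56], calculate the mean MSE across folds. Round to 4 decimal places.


Total MSE across folds = 31.9800.
CV-MSE = 31.9800/7 = 4.5686.

4.5686


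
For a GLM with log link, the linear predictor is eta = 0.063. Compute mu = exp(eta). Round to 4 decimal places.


Apply the inverse link:
mu = e^0.063 = 1.0650.

1.0650


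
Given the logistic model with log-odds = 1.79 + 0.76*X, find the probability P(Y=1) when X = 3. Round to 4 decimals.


Compute z = 1.79 + (0.76)(3) = 4.0700.
exp(-z) = 0.0171.
P = 1/(1 + 0.0171) = 0.9832.

0.9832


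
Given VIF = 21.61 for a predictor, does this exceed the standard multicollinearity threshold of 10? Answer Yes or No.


Compare VIF = 21.61 to the threshold of 10.
21.61 >= 10, so the answer is Yes.

Yes


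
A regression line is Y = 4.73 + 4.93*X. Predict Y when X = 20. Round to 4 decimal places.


Predicted value:
Y = 4.73 + (4.93)(20) = 4.73 + 98.6000 = 103.3300.

103.3300


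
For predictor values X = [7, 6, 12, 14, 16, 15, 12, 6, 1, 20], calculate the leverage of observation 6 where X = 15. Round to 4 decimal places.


Compute xbar = 10.9000 with n = 10 observations.
SXX = 298.9000.
Leverage = 1/10 + (15 - 10.9000)^2/298.9000 = 0.1562.

0.1562


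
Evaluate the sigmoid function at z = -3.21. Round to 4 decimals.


exp(3.2100) = 24.7791.
1 + exp(-z) = 25.7791.
sigmoid = 1/25.7791 = 0.0388.

0.0388


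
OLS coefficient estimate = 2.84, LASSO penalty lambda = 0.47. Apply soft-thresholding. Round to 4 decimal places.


|beta_OLS| = 2.84.
lambda = 0.47.
Since |beta| > lambda, coefficient = sign(beta)*(|beta| - lambda) = 2.3700.
Result = 2.3700.

2.3700


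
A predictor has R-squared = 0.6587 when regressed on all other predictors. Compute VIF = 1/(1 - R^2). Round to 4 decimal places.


Denominator: 1 - 0.6587 = 0.3413.
VIF = 1 / 0.3413 = 2.9300.

2.9300


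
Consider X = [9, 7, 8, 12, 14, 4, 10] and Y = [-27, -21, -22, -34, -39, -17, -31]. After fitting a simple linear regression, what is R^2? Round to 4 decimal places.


Fit the OLS line: b0 = -5.8987, b1 = -2.3392.
SSres = 14.5374.
SStot = 369.4286.
R^2 = 1 - 14.5374/369.4286 = 0.9606.

0.9606


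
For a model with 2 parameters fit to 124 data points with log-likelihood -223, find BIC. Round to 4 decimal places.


ln(124) = 4.820282.
k * ln(n) = 2 * 4.820282 = 9.640564.
-2L = 446.
BIC = 9.640564 + 446 = 455.640564, which rounds to 455.6406.

455.6406


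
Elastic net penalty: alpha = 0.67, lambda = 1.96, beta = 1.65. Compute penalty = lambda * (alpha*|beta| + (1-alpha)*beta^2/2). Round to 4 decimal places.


alpha * |beta| = 0.67 * 1.65 = 1.1055.
(1-alpha) * beta^2/2 = 0.33 * 2.7225/2 = 0.4492.
Total = 1.96 * (1.1055 + 0.4492) = 3.0472.

3.0472


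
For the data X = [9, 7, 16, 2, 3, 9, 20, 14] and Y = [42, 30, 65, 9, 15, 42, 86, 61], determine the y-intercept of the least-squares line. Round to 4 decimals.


First find the slope: b1 = 4.1413.
Means: xbar = 10.0000, ybar = 43.7500.
b0 = ybar - b1 * xbar = 43.7500 - 4.1413 * 10.0000 = 2.3370.

2.3370


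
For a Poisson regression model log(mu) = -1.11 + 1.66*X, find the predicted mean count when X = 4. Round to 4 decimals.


eta = -1.11 + 1.66 * 4 = 5.5300.
mu = exp(5.5300) = 252.1439.

252.1439


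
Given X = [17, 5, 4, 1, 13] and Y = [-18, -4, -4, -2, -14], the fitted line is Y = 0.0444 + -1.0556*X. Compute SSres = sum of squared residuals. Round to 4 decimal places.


Compute predicted values, then residuals = yi - yhat_i.
Residuals: [-0.0992, 1.2336, 0.1780, -0.9888, -0.3216].
SSres = sum(residual^2) = 2.6444.

2.6444


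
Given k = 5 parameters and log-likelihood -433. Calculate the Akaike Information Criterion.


AIC = 2k - 2*loglik = 2(5) - 2(-433).
= 10 + 866 = 876.

876


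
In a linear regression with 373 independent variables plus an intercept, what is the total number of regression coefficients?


Each predictor gets one coefficient, plus one intercept.
Total parameters = 373 + 1 = 374.

374


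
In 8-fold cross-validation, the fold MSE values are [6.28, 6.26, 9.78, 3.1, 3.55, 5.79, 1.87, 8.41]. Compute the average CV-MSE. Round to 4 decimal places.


Add all fold MSEs: 45.0400.
Divide by k = 8: 45.0400/8 = 5.6300.

5.6300


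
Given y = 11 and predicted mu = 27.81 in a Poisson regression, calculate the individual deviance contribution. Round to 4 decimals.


Compute y*ln(y/mu) = 11*ln(11/27.81) = 11*-0.927500 = -10.202500.
y - mu = -16.81.
D = 2*(-10.202500 - (-16.81)) = 13.215000, which rounds to 13.2150.

13.2150


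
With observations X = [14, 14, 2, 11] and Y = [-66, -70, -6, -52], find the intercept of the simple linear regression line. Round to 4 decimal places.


First find the slope: b1 = -5.1628.
Means: xbar = 10.2500, ybar = -48.5000.
b0 = ybar - b1 * xbar = -48.5000 - -5.1628 * 10.2500 = 4.4186.

4.4186


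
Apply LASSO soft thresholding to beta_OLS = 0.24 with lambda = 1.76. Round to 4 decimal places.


Check: |0.24| = 0.24 vs lambda = 1.76.
Since |beta| <= lambda, the coefficient is set to 0.
Soft-thresholded coefficient = 0.0000.

0.0000


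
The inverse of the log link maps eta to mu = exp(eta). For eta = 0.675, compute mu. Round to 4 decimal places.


mu = exp(eta) = exp(0.675).
= 1.9640.

1.9640


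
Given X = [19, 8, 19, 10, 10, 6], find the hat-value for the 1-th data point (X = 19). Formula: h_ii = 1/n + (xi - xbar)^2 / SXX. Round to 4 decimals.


Mean of X: xbar = 12.0000.
SXX = 158.0000.
For X = 19: h = 1/6 + (19 - 12.0000)^2/158.0000 = 0.4768.

0.4768


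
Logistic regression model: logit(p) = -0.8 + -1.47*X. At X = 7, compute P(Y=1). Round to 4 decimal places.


z = -0.8 + -1.47 * 7 = -11.0900.
Sigmoid: P = 1 / (1 + exp(11.0900)) = 0.0000.

0.0000


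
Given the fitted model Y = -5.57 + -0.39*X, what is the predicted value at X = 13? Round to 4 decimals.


Predicted value:
Y = -5.57 + (-0.39)(13) = -5.57 + -5.0700 = -10.6400.

-10.6400


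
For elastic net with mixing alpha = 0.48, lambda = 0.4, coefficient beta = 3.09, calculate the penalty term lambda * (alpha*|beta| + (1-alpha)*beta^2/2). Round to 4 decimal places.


alpha * |beta| = 0.48 * 3.09 = 1.4832.
(1-alpha) * beta^2/2 = 0.52 * 9.5481/2 = 2.4825.
Total = 0.4 * (1.4832 + 2.4825) = 1.5863.

1.5863


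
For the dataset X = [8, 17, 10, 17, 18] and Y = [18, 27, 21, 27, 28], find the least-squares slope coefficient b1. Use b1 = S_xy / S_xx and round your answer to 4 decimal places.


Calculate xbar = 14.0000, ybar = 24.2000.
S_xx = 86.0000, S_xy = 82.0000.
Using b1 = S_xy / S_xx = 82.0000 / 86.0000, we get b1 = 0.9535.

0.9535


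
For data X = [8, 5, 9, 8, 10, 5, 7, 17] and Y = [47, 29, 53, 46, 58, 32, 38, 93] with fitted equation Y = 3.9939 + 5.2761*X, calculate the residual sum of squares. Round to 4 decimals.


For each point, residual = actual - predicted.
Residuals: [0.7973, -1.3744, 1.5212, -0.2027, 1.2451, 1.6256, -2.9266, -0.6876].
Sum of squared residuals = 18.1104.

18.1104


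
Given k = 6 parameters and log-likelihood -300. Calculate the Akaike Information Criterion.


AIC = 2k - 2*loglik = 2(6) - 2(-300).
= 12 + 600 = 612.

612


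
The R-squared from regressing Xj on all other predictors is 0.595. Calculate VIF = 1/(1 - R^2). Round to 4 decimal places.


Using VIF = 1/(1 - R^2_j):
1 - 0.595 = 0.405.
VIF = 2.4691.

2.4691


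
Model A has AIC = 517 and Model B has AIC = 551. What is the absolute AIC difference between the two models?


|AIC_A - AIC_B| = |517 - 551| = 34.
Model A is preferred (lower AIC).

34


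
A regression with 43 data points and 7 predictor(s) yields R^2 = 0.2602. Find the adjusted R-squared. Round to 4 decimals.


Plug in: Adj R^2 = 1 - (1 - 0.2602) * 42/35.
= 1 - 0.7398 * 42/35
= 1 - 31.0716 / 35
= 1 - 0.8878 = 0.1122.

0.1122


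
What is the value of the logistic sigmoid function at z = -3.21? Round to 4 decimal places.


Compute exp(3.2100) = 24.7791.
Sigmoid = 1 / (1 + 24.7791) = 1 / 25.7791 = 0.0388.

0.0388


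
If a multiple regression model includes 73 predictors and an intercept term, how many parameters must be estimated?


Each predictor gets one coefficient, plus one intercept.
Total parameters = 73 + 1 = 74.

74


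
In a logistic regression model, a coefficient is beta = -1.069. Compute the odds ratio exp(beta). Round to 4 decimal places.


The odds ratio is computed as:
OR = e^(-1.069) = 0.3434.

0.3434


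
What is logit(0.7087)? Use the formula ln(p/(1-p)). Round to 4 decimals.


Compute the odds: 0.7087/0.2913 = 2.4329.
Take the natural log: ln(2.4329) = 0.8891.

0.8891


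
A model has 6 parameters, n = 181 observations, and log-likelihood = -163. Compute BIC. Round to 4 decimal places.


ln(181) = 5.198497.
k * ln(n) = 6 * 5.198497 = 31.190982.
-2L = 326.
BIC = 31.190982 + 326 = 357.190982, which rounds to 357.1910.

357.1910


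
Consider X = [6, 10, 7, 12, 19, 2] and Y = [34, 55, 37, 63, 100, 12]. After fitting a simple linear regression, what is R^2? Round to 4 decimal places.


The fitted line is Y = 2.0292 + 5.1576*X.
SSres = 5.2451, SStot = 4562.8333.
R^2 = 1 - SSres/SStot = 0.9989.

0.9989


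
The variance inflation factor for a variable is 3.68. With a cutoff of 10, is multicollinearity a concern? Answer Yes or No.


Check: VIF = 3.68 vs threshold = 10.
Since 3.68 < 10, the answer is No.

No


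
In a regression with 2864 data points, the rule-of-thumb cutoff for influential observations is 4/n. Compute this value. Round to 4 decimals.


The threshold is 4/n.
4/2864 = 0.0014.

0.0014


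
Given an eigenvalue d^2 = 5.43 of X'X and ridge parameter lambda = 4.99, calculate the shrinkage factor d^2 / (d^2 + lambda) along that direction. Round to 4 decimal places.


Compute the denominator: 5.43 + 4.99 = 10.4200.
Shrinkage factor = 5.43 / 10.4200 = 0.5211.

0.5211


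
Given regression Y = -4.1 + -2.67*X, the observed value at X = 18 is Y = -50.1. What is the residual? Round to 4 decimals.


Fitted value at X = 18 is yhat = -4.1 + -2.67*18 = -52.1600.
Residual = -50.1 - -52.1600 = 2.0600.

2.0600


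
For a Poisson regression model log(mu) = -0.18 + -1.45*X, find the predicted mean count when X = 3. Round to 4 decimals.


Compute eta = -0.18 + -1.45 * 3 = -4.5300.
Apply inverse link: mu = e^-4.5300 = 0.0108.

0.0108


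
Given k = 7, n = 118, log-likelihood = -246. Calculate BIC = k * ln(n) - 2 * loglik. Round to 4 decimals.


Compute k*ln(n) = 7*ln(118) = 7*4.770685 = 33.394795.
Then -2*loglik = 492.
BIC = 33.394795 + 492 = 525.394795, which rounds to 525.3948.

525.3948


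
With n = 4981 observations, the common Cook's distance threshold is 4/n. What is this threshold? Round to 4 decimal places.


Cook's distance cutoff = 4/n = 4/4981.
= 0.0008.

0.0008


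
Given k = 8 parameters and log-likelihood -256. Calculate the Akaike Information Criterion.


Compute:
2k = 2*8 = 16.
-2*loglik = -2*(-256) = 512.
AIC = 16 + 512 = 528.

528


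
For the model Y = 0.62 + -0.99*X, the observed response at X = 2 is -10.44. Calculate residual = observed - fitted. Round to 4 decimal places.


Predicted = 0.62 + -0.99 * 2 = -1.3600.
Residual = -10.44 - -1.3600 = -9.0800.

-9.0800


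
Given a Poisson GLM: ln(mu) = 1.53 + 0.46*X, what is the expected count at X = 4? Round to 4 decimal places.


eta = 1.53 + 0.46 * 4 = 3.3700.
mu = exp(3.3700) = 29.0785.

29.0785


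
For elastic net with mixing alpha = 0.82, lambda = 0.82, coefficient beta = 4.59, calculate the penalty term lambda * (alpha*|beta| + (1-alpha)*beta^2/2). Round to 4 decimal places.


Compute:
L1 = 0.82 * 4.59 = 3.7638.
L2 = 0.18 * 4.59^2 / 2 = 1.8961.
Penalty = 0.82 * (3.7638 + 1.8961) = 4.6411.

4.6411


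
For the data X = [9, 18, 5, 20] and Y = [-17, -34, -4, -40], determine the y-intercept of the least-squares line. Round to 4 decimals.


First find the slope: b1 = -2.2727.
Means: xbar = 13.0000, ybar = -23.7500.
b0 = ybar - b1 * xbar = -23.7500 - -2.2727 * 13.0000 = 5.7955.

5.7955


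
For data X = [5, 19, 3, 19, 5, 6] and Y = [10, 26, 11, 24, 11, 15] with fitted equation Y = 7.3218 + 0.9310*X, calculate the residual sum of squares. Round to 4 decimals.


Compute predicted values, then residuals = yi - yhat_i.
Residuals: [-1.9768, 0.9892, 0.8852, -1.0108, -0.9768, 2.0922].
SSres = sum(residual^2) = 12.0230.

12.0230


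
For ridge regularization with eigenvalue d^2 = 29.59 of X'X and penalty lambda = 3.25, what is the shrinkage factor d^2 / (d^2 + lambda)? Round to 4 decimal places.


d^2 + lambda = 29.59 + 3.25 = 32.8400.
Shrinkage factor = 29.59/32.8400 = 0.9010.

0.9010


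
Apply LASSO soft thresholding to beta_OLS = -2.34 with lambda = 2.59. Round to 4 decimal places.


Absolute value: |-2.34| = 2.34.
Compare to lambda = 2.59.
Since |beta| <= lambda, the coefficient is set to 0.

0.0000


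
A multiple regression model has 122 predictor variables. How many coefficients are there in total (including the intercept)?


Including the intercept, the model has 122 predictor coefficients + 1 intercept.
Total = 123.

123


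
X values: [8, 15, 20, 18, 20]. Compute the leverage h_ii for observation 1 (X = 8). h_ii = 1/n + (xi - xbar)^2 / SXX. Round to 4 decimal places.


Compute xbar = 16.2000 with n = 5 observations.
SXX = 100.8000.
Leverage = 1/5 + (8 - 16.2000)^2/100.8000 = 0.8671.

0.8671


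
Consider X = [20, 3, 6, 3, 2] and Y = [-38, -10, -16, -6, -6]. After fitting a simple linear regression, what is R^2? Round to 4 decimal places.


After computing the OLS fit (b0=-3.2310, b1=-1.7601):
SSres = 14.1517, SStot = 716.8000.
R^2 = 1 - 14.1517/716.8000 = 0.9803.

0.9803


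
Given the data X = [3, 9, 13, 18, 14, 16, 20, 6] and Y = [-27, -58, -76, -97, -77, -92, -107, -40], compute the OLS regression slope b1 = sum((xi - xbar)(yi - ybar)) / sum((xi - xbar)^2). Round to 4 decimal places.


Calculate xbar = 12.3750, ybar = -71.7500.
S_xx = 245.8750, S_xy = -1163.7500.
Using b1 = S_xy / S_xx = -1163.7500 / 245.8750, we get b1 = -4.7331.

-4.7331


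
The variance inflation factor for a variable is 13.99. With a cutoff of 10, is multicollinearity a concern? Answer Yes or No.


Compare VIF = 13.99 to the threshold of 10.
13.99 >= 10, so the answer is Yes.

Yes


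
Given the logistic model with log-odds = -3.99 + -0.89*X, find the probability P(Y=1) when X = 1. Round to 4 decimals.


Compute z = -3.99 + (-0.89)(1) = -4.8800.
exp(-z) = 131.6307.
P = 1/(1 + 131.6307) = 0.0075.

0.0075


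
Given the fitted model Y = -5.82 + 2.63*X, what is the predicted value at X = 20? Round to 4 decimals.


Plug X = 20 into Y = -5.82 + 2.63*X:
Y = -5.82 + 52.6000 = 46.7800.

46.7800


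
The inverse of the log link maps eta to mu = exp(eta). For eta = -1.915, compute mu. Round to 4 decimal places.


Apply the inverse link:
mu = e^-1.915 = 0.1473.

0.1473


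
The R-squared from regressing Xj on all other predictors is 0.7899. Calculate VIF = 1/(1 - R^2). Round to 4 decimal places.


Denominator: 1 - 0.7899 = 0.2101.
VIF = 1 / 0.2101 = 4.7596.

4.7596


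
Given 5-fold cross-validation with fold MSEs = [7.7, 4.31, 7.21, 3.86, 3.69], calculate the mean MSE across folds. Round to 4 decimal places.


Total MSE across folds = 26.7700.
CV-MSE = 26.7700/5 = 5.3540.

5.3540


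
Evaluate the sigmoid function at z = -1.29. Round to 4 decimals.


exp(1.2900) = 3.6328.
1 + exp(-z) = 4.6328.
sigmoid = 1/4.6328 = 0.2159.

0.2159


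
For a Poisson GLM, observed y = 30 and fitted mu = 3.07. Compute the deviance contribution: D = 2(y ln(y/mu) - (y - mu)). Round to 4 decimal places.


y/mu = 30/3.07 = 9.771987 (approx.), and ln(30/3.07) = 2.279520.
y * ln(y/mu) = 30 * 2.279520 = 68.385600.
y - mu = 26.93.
D = 2 * (68.385600 - 26.93) = 82.911200, which rounds to 82.9112.

82.9112


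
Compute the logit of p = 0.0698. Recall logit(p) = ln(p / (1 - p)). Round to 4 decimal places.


The odds are p/(1-p) = 0.0698 / 0.9302 = 0.0750.
logit(p) = ln(0.0750) = -2.5898.

-2.5898


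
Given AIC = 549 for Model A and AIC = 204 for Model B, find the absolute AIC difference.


Compute |549 - 204| = 345.
Model B has the smaller AIC.

345


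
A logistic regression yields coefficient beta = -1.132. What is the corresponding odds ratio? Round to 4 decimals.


Odds ratio = exp(beta) = exp(-1.132).
= 0.3224.

0.3224


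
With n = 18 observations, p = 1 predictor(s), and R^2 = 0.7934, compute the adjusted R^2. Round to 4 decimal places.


Adjusted R^2 = 1 - (1 - R^2) * (n-1)/(n-p-1).
(1 - R^2) = 0.2066.
(n-1)/(n-p-1) = 17/16.
(1 - R^2) * (n-1) = 0.2066 * 17 = 3.5122.
Divide by (n-p-1): 3.5122 / 16 = 0.2195.
Adj R^2 = 1 - 0.2195 = 0.7805.

0.7805


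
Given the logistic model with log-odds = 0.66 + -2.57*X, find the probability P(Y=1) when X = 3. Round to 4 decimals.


Compute z = 0.66 + (-2.57)(3) = -7.0500.
exp(-z) = 1152.8587.
P = 1/(1 + 1152.8587) = 0.0009.

0.0009


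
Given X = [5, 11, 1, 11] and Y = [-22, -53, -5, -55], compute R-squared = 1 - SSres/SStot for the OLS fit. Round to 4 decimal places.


After computing the OLS fit (b0=1.0556, b1=-4.9722):
SSres = 6.6944, SStot = 1786.7500.
R^2 = 1 - 6.6944/1786.7500 = 0.9963.

0.9963


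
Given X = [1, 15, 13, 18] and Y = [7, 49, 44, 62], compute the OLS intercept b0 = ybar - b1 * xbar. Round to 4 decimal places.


First find the slope: b1 = 3.1574.
Means: xbar = 11.7500, ybar = 40.5000.
b0 = ybar - b1 * xbar = 40.5000 - 3.1574 * 11.7500 = 3.4003.

3.4003


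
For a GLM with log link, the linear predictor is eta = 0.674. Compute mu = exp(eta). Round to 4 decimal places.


mu = exp(eta) = exp(0.674).
= 1.9621.

1.9621


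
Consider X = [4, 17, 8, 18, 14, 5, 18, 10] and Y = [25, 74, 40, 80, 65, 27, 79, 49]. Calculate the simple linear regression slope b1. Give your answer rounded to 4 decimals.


Calculate xbar = 11.7500, ybar = 54.8750.
S_xx = 233.5000, S_xy = 916.7500.
Using b1 = S_xy / S_xx = 916.7500 / 233.5000, we get b1 = 3.9261.

3.9261


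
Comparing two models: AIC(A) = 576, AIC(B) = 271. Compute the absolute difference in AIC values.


|AIC_A - AIC_B| = |576 - 271| = 305.
Model B is preferred (lower AIC).

305


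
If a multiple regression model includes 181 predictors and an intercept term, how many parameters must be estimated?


Each predictor gets one coefficient, plus one intercept.
Total parameters = 181 + 1 = 182.

182


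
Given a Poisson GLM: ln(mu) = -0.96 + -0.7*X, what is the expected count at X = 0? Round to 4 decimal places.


eta = -0.96 + -0.7 * 0 = -0.9600.
mu = exp(-0.9600) = 0.3829.

0.3829


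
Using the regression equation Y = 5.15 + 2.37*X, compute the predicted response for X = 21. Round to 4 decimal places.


Substitute X = 21 into the equation:
Y = 5.15 + 2.37 * 21 = 5.15 + 49.7700 = 54.9200.

54.9200


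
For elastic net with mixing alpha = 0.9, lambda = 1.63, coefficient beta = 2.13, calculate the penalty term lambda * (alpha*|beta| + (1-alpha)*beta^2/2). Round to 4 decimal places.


alpha * |beta| = 0.9 * 2.13 = 1.9170.
(1-alpha) * beta^2/2 = 0.1 * 4.5369/2 = 0.2268.
Total = 1.63 * (1.9170 + 0.2268) = 3.4945.

3.4945


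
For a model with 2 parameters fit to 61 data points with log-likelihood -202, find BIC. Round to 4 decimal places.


ln(61) = 4.110874.
k * ln(n) = 2 * 4.110874 = 8.221748.
-2L = 404.
BIC = 8.221748 + 404 = 412.221748, which rounds to 412.2217.

412.2217


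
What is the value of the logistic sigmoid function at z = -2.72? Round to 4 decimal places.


Compute exp(2.7200) = 15.1803.
Sigmoid = 1 / (1 + 15.1803) = 1 / 16.1803 = 0.0618.

0.0618
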